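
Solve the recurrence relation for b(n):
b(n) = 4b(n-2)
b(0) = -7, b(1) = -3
Characteristic equation: x² - 4 = 0, which factors as (x - (2))(x - (-2)) = 0.
Roots r₁ = 2, r₂ = -2 (distinct).
General solution: b(n) = A·(2)^n + B·(-2)^n.
From b(0) = -7: A + B = -7.
From b(1) = -3: 2A - 2B = -3.
Solving: A = - \frac{17}{4}, B = - \frac{11}{4}.
So b(n) = - \frac{11 \left(-2\right)^{n}}{4} - \frac{17 \cdot 2^{n}}{4}.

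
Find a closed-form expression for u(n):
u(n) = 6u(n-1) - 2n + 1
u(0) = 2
First-order linear with linear forcing.
Homogeneous solution: u_h(n) = A·(6)^n.
Try particular u_p(n) = pn + q. Substituting:
  pn + q = 6(p(n-1) + q) - 2n + 1.
Matching the n-coefficient: p = 6p - 2 ⇒ p = \frac{2}{5}.
Matching constants: q = -6p + 6q + 1 ⇒ q = \frac{7}{25}.
General: u(n) = A·(6)^n + \frac{2 n}{5} + \frac{7}{25}.
Apply u(0) = 2: A + \frac{7}{25} = 2 ⇒ A = \frac{43}{25}.
So u(n) = \frac{43 \cdot 6^{n}}{25} + \frac{2 n}{5} + \frac{7}{25}.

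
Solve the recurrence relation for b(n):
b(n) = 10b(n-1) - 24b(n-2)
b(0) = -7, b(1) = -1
Characteristic equation: x² - 10x + 24 = 0, which factors as (x - (6))(x - (4)) = 0.
Roots r₁ = 6, r₂ = 4 (distinct).
General solution: b(n) = A·(6)^n + B·(4)^n.
From b(0) = -7: A + B = -7.
From b(1) = -1: 6A + 4B = -1.
Solving: A = \frac{27}{2}, B = - \frac{41}{2}.
So b(n) = - \frac{41 \cdot 4^{n}}{2} + \frac{27 \cdot 6^{n}}{2}.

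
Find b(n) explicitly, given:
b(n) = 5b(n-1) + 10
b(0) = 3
First-order linear non-homogeneous.
Homogeneous solution: b_h(n) = A·(5)^n.
Try constant particular solution b_p = K: K = 5K + 10 ⇒ K = - \frac{5}{2}.
General: b(n) = A·(5)^n - \frac{5}{2}.
Apply b(0) = 3: A - \frac{5}{2} = 3 ⇒ A = \frac{11}{2}.
So b(n) = \frac{11 \cdot 5^{n}}{2} - \frac{5}{2}.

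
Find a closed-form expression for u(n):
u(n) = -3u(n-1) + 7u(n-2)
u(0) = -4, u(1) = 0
Characteristic equation: x² + 3x - 7 = 0.
Discriminant Δ = (-3)² + 4·(7) = 37.
Roots r₁,₂ = (-3 ± √37)/2, so r₁ = - \frac{3}{2} + \frac{\sqrt{37}}{2}, r₂ = - \frac{\sqrt{37}}{2} - \frac{3}{2}.
General solution: u(n) = A·r₁^n + B·r₂^n.
From the initial conditions, A + B = -4 and r₁A + r₂B = 0.
Since r₁ - r₂ = √37: A = (0 - (-4)r₂)/√37 = -2 - \frac{6 \sqrt{37}}{37}, and B = -4 - A = -2 + \frac{6 \sqrt{37}}{37}.
So u(n) = \left(-2 - \frac{6 \sqrt{37}}{37}\right)\left(- \frac{3}{2} + \frac{\sqrt{37}}{2}\right)^n + \left(-2 + \frac{6 \sqrt{37}}{37}\right)\left(- \frac{\sqrt{37}}{2} - \frac{3}{2}\right)^n.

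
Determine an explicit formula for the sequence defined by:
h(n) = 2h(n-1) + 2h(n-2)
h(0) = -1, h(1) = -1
Characteristic equation: x² - 2x - 2 = 0.
Discriminant Δ = (2)² + 4·(2) = 12.
Roots r₁,₂ = (2 ± √12)/2, so r₁ = 1 + \sqrt{3}, r₂ = 1 - \sqrt{3}.
General solution: h(n) = A·r₁^n + B·r₂^n.
From the initial conditions, A + B = -1 and r₁A + r₂B = -1.
Since r₁ - r₂ = √12: A = (-1 - (-1)r₂)/√12 = - \frac{1}{2}, and B = -1 - A = - \frac{1}{2}.
So h(n) = \left(- \frac{1}{2}\right)\left(1 + \sqrt{3}\right)^n + \left(- \frac{1}{2}\right)\left(1 - \sqrt{3}\right)^n.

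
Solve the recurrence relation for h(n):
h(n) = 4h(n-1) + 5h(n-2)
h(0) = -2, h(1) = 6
Characteristic equation: x² - 4x - 5 = 0, which factors as (x - (5))(x - (-1)) = 0.
Roots r₁ = 5, r₂ = -1 (distinct).
General solution: h(n) = A·(5)^n + B·(-1)^n.
From h(0) = -2: A + B = -2.
From h(1) = 6: 5A - B = 6.
Solving: A = \frac{2}{3}, B = - \frac{8}{3}.
So h(n) = - \frac{8 \left(-1\right)^{n}}{3} + \frac{2 \cdot 5^{n}}{3}.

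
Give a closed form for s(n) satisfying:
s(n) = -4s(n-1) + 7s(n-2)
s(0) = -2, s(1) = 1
Characteristic equation: x² + 4x - 7 = 0.
Discriminant Δ = (-4)² + 4·(7) = 44.
Roots r₁,₂ = (-4 ± √44)/2, so r₁ = -2 + \sqrt{11}, r₂ = - \sqrt{11} - 2.
General solution: s(n) = A·r₁^n + B·r₂^n.
From the initial conditions, A + B = -2 and r₁A + r₂B = 1.
Since r₁ - r₂ = √44: A = (1 - (-2)r₂)/√44 = -1 - \frac{3 \sqrt{11}}{22}, and B = -2 - A = -1 + \frac{3 \sqrt{11}}{22}.
So s(n) = \left(-1 - \frac{3 \sqrt{11}}{22}\right)\left(-2 + \sqrt{11}\right)^n + \left(-1 + \frac{3 \sqrt{11}}{22}\right)\left(- \sqrt{11} - 2\right)^n.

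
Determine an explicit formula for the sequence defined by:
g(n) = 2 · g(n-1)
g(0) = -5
Pure geometric recurrence with ratio 2.
By induction g(n) = g(0) · (2)^n = - 5 \cdot 2^{n}.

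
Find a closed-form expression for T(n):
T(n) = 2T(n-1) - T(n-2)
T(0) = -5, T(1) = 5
Characteristic equation: x² - 2x + 1 = 0, which is (x - (1))².
Repeated root r = 1.
General solution: T(n) = (A + Bn)·(1)^n.
From T(0) = -5: A = -5.
From T(1) = 5: (A + B)·(1) = 5 ⇒ B = 10.
So T(n) = \left(10 n - 5\right) \cdot (1)^n.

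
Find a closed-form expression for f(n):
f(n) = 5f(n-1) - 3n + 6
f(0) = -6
First-order linear with linear forcing.
Homogeneous solution: f_h(n) = A·(5)^n.
Try particular f_p(n) = pn + q. Substituting:
  pn + q = 5(p(n-1) + q) - 3n + 6.
Matching the n-coefficient: p = 5p - 3 ⇒ p = \frac{3}{4}.
Matching constants: q = -5p + 5q + 6 ⇒ q = - \frac{9}{16}.
General: f(n) = A·(5)^n + \frac{3 n}{4} - \frac{9}{16}.
Apply f(0) = -6: A - \frac{9}{16} = -6 ⇒ A = - \frac{87}{16}.
So f(n) = - \frac{87 \cdot 5^{n}}{16} + \frac{3 n}{4} - \frac{9}{16}.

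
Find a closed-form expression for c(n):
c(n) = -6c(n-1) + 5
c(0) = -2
First-order linear non-homogeneous.
Homogeneous solution: c_h(n) = A·(-6)^n.
Try constant particular solution c_p = K: K = -6K + 5 ⇒ K = \frac{5}{7}.
General: c(n) = A·(-6)^n + \frac{5}{7}.
Apply c(0) = -2: A + \frac{5}{7} = -2 ⇒ A = - \frac{19}{7}.
So c(n) = \frac{5}{7} - \frac{19 \left(-6\right)^{n}}{7}.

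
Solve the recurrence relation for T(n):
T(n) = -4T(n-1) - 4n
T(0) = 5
First-order linear with linear forcing.
Homogeneous solution: T_h(n) = A·(-4)^n.
Try particular T_p(n) = pn + q. Substituting:
  pn + q = -4(p(n-1) + q) - 4n.
Matching the n-coefficient: p = -4p - 4 ⇒ p = - \frac{4}{5}.
Matching constants: q = 4p - 4q ⇒ q = - \frac{16}{25}.
General: T(n) = A·(-4)^n - \frac{4 n}{5} - \frac{16}{25}.
Apply T(0) = 5: A - \frac{16}{25} = 5 ⇒ A = \frac{141}{25}.
So T(n) = \frac{141 \left(-4\right)^{n}}{25} - \frac{4 n}{5} - \frac{16}{25}.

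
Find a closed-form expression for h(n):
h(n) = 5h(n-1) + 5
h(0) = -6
First-order linear non-homogeneous.
Homogeneous solution: h_h(n) = A·(5)^n.
Try constant particular solution h_p = K: K = 5K + 5 ⇒ K = - \frac{5}{4}.
General: h(n) = A·(5)^n - \frac{5}{4}.
Apply h(0) = -6: A - \frac{5}{4} = -6 ⇒ A = - \frac{19}{4}.
So h(n) = - \frac{19 \cdot 5^{n}}{4} - \frac{5}{4}.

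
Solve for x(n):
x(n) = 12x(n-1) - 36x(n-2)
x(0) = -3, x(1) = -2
Characteristic equation: x² - 12x + 36 = 0, which is (x - (6))².
Repeated root r = 6.
General solution: x(n) = (A + Bn)·(6)^n.
From x(0) = -3: A = -3.
From x(1) = -2: (A + B)·(6) = -2 ⇒ B = \frac{8}{3}.
So x(n) = \left(\frac{8 n}{3} - 3\right) \cdot (6)^n.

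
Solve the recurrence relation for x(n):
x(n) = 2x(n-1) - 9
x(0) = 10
First-order linear non-homogeneous.
Homogeneous solution: x_h(n) = A·(2)^n.
Try constant particular solution x_p = K: K = 2K - 9 ⇒ K = 9.
General: x(n) = A·(2)^n + 9.
Apply x(0) = 10: A + 9 = 10 ⇒ A = 1.
So x(n) = 2^{n} + 9.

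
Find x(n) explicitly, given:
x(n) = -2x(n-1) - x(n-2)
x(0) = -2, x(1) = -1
Characteristic equation: x² + 2x + 1 = 0, which is (x - (-1))².
Repeated root r = -1.
General solution: x(n) = (A + Bn)·(-1)^n.
From x(0) = -2: A = -2.
From x(1) = -1: (A + B)·(-1) = -1 ⇒ B = 3.
So x(n) = \left(3 n - 2\right) \cdot (-1)^n.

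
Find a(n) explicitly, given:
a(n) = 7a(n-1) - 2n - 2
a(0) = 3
First-order linear with linear forcing.
Homogeneous solution: a_h(n) = A·(7)^n.
Try particular a_p(n) = pn + q. Substituting:
  pn + q = 7(p(n-1) + q) - 2n - 2.
Matching the n-coefficient: p = 7p - 2 ⇒ p = \frac{1}{3}.
Matching constants: q = -7p + 7q - 2 ⇒ q = \frac{13}{18}.
General: a(n) = A·(7)^n + \frac{n}{3} + \frac{13}{18}.
Apply a(0) = 3: A + \frac{13}{18} = 3 ⇒ A = \frac{41}{18}.
So a(n) = \frac{41 \cdot 7^{n}}{18} + \frac{n}{3} + \frac{13}{18}.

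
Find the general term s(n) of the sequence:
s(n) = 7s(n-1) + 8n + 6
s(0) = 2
First-order linear with linear forcing.
Homogeneous solution: s_h(n) = A·(7)^n.
Try particular s_p(n) = pn + q. Substituting:
  pn + q = 7(p(n-1) + q) + 8n + 6.
Matching the n-coefficient: p = 7p + 8 ⇒ p = - \frac{4}{3}.
Matching constants: q = -7p + 7q + 6 ⇒ q = - \frac{23}{9}.
General: s(n) = A·(7)^n - \frac{4 n}{3} - \frac{23}{9}.
Apply s(0) = 2: A - \frac{23}{9} = 2 ⇒ A = \frac{41}{9}.
So s(n) = \frac{41 \cdot 7^{n}}{9} - \frac{4 n}{3} - \frac{23}{9}.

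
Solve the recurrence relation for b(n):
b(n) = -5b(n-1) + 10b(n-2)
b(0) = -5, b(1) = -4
Characteristic equation: x² + 5x - 10 = 0.
Discriminant Δ = (-5)² + 4·(10) = 65.
Roots r₁,₂ = (-5 ± √65)/2, so r₁ = - \frac{5}{2} + \frac{\sqrt{65}}{2}, r₂ = - \frac{\sqrt{65}}{2} - \frac{5}{2}.
General solution: b(n) = A·r₁^n + B·r₂^n.
From the initial conditions, A + B = -5 and r₁A + r₂B = -4.
Since r₁ - r₂ = √65: A = (-4 - (-5)r₂)/√65 = - \frac{5}{2} - \frac{33 \sqrt{65}}{130}, and B = -5 - A = - \frac{5}{2} + \frac{33 \sqrt{65}}{130}.
So b(n) = \left(- \frac{5}{2} - \frac{33 \sqrt{65}}{130}\right)\left(- \frac{5}{2} + \frac{\sqrt{65}}{2}\right)^n + \left(- \frac{5}{2} + \frac{33 \sqrt{65}}{130}\right)\left(- \frac{\sqrt{65}}{2} - \frac{5}{2}\right)^n.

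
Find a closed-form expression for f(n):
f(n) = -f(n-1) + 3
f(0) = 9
First-order linear non-homogeneous.
Homogeneous solution: f_h(n) = A·(-1)^n.
Try constant particular solution f_p = K: K = -K + 3 ⇒ K = \frac{3}{2}.
General: f(n) = A·(-1)^n + \frac{3}{2}.
Apply f(0) = 9: A + \frac{3}{2} = 9 ⇒ A = \frac{15}{2}.
So f(n) = \frac{15 \left(-1\right)^{n}}{2} + \frac{3}{2}.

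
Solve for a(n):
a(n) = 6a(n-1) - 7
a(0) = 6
First-order linear non-homogeneous.
Homogeneous solution: a_h(n) = A·(6)^n.
Try constant particular solution a_p = K: K = 6K - 7 ⇒ K = \frac{7}{5}.
General: a(n) = A·(6)^n + \frac{7}{5}.
Apply a(0) = 6: A + \frac{7}{5} = 6 ⇒ A = \frac{23}{5}.
So a(n) = \frac{23 \cdot 6^{n}}{5} + \frac{7}{5}.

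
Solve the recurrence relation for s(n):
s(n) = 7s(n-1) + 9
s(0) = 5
First-order linear non-homogeneous.
Homogeneous solution: s_h(n) = A·(7)^n.
Try constant particular solution s_p = K: K = 7K + 9 ⇒ K = - \frac{3}{2}.
General: s(n) = A·(7)^n - \frac{3}{2}.
Apply s(0) = 5: A - \frac{3}{2} = 5 ⇒ A = \frac{13}{2}.
So s(n) = \frac{13 \cdot 7^{n}}{2} - \frac{3}{2}.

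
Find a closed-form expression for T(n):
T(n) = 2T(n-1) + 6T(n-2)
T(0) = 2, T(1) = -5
Characteristic equation: x² - 2x - 6 = 0.
Discriminant Δ = (2)² + 4·(6) = 28.
Roots r₁,₂ = (2 ± √28)/2, so r₁ = 1 + \sqrt{7}, r₂ = 1 - \sqrt{7}.
General solution: T(n) = A·r₁^n + B·r₂^n.
From the initial conditions, A + B = 2 and r₁A + r₂B = -5.
Since r₁ - r₂ = √28: A = (-5 - (2)r₂)/√28 = 1 - \frac{\sqrt{7}}{2}, and B = 2 - A = 1 + \frac{\sqrt{7}}{2}.
So T(n) = \left(1 - \frac{\sqrt{7}}{2}\right)\left(1 + \sqrt{7}\right)^n + \left(1 + \frac{\sqrt{7}}{2}\right)\left(1 - \sqrt{7}\right)^n.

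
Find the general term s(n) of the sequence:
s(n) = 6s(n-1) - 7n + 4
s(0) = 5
First-order linear with linear forcing.
Homogeneous solution: s_h(n) = A·(6)^n.
Try particular s_p(n) = pn + q. Substituting:
  pn + q = 6(p(n-1) + q) - 7n + 4.
Matching the n-coefficient: p = 6p - 7 ⇒ p = \frac{7}{5}.
Matching constants: q = -6p + 6q + 4 ⇒ q = \frac{22}{25}.
General: s(n) = A·(6)^n + \frac{7 n}{5} + \frac{22}{25}.
Apply s(0) = 5: A + \frac{22}{25} = 5 ⇒ A = \frac{103}{25}.
So s(n) = \frac{103 \cdot 6^{n}}{25} + \frac{7 n}{5} + \frac{22}{25}.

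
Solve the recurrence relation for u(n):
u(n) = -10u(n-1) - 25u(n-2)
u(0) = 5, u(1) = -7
Characteristic equation: x² + 10x + 25 = 0, which is (x - (-5))².
Repeated root r = -5.
General solution: u(n) = (A + Bn)·(-5)^n.
From u(0) = 5: A = 5.
From u(1) = -7: (A + B)·(-5) = -7 ⇒ B = - \frac{18}{5}.
So u(n) = \left(5 - \frac{18 n}{5}\right) \cdot (-5)^n.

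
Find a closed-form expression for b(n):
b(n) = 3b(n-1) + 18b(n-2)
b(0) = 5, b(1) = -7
Characteristic equation: x² - 3x - 18 = 0, which factors as (x - (-3))(x - (6)) = 0.
Roots r₁ = -3, r₂ = 6 (distinct).
General solution: b(n) = A·(-3)^n + B·(6)^n.
From b(0) = 5: A + B = 5.
From b(1) = -7: -3A + 6B = -7.
Solving: A = \frac{37}{9}, B = \frac{8}{9}.
So b(n) = \frac{37 \left(-3\right)^{n}}{9} + \frac{8 \cdot 6^{n}}{9}.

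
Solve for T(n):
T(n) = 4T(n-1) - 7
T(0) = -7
First-order linear non-homogeneous.
Homogeneous solution: T_h(n) = A·(4)^n.
Try constant particular solution T_p = K: K = 4K - 7 ⇒ K = \frac{7}{3}.
General: T(n) = A·(4)^n + \frac{7}{3}.
Apply T(0) = -7: A + \frac{7}{3} = -7 ⇒ A = - \frac{28}{3}.
So T(n) = \frac{7}{3} - \frac{28 \cdot 4^{n}}{3}.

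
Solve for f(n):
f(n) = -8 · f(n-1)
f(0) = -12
Pure geometric recurrence with ratio -8.
By induction f(n) = f(0) · (-8)^n = - 12 \left(-8\right)^{n}.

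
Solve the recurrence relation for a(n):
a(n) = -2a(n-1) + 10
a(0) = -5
First-order linear non-homogeneous.
Homogeneous solution: a_h(n) = A·(-2)^n.
Try constant particular solution a_p = K: K = -2K + 10 ⇒ K = \frac{10}{3}.
General: a(n) = A·(-2)^n + \frac{10}{3}.
Apply a(0) = -5: A + \frac{10}{3} = -5 ⇒ A = - \frac{25}{3}.
So a(n) = \frac{10}{3} - \frac{25 \left(-2\right)^{n}}{3}.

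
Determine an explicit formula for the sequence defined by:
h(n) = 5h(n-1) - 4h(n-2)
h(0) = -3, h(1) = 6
Characteristic equation: x² - 5x + 4 = 0, which factors as (x - (1))(x - (4)) = 0.
Roots r₁ = 1, r₂ = 4 (distinct).
General solution: h(n) = A·(1)^n + B·(4)^n.
From h(0) = -3: A + B = -3.
From h(1) = 6: A + 4B = 6.
Solving: A = -6, B = 3.
So h(n) = 3 \cdot 4^{n} - 6.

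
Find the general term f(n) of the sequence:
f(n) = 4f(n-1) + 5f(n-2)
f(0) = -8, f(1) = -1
Characteristic equation: x² - 4x - 5 = 0, which factors as (x - (5))(x - (-1)) = 0.
Roots r₁ = 5, r₂ = -1 (distinct).
General solution: f(n) = A·(5)^n + B·(-1)^n.
From f(0) = -8: A + B = -8.
From f(1) = -1: 5A - B = -1.
Solving: A = - \frac{3}{2}, B = - \frac{13}{2}.
So f(n) = - \frac{13 \left(-1\right)^{n}}{2} - \frac{3 \cdot 5^{n}}{2}.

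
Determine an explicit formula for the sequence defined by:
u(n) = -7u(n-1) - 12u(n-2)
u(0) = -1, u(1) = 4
Characteristic equation: x² + 7x + 12 = 0, which factors as (x - (-4))(x - (-3)) = 0.
Roots r₁ = -4, r₂ = -3 (distinct).
General solution: u(n) = A·(-4)^n + B·(-3)^n.
From u(0) = -1: A + B = -1.
From u(1) = 4: -4A - 3B = 4.
Solving: A = -1, B = 0.
So u(n) = - \left(-4\right)^{n}.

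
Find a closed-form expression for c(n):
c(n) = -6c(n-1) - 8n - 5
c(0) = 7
First-order linear with linear forcing.
Homogeneous solution: c_h(n) = A·(-6)^n.
Try particular c_p(n) = pn + q. Substituting:
  pn + q = -6(p(n-1) + q) - 8n - 5.
Matching the n-coefficient: p = -6p - 8 ⇒ p = - \frac{8}{7}.
Matching constants: q = 6p - 6q - 5 ⇒ q = - \frac{83}{49}.
General: c(n) = A·(-6)^n - \frac{8 n}{7} - \frac{83}{49}.
Apply c(0) = 7: A - \frac{83}{49} = 7 ⇒ A = \frac{426}{49}.
So c(n) = \frac{426 \left(-6\right)^{n}}{49} - \frac{8 n}{7} - \frac{83}{49}.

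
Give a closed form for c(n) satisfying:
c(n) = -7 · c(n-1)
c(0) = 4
Pure geometric recurrence with ratio -7.
By induction c(n) = c(0) · (-7)^n = 4 \left(-7\right)^{n}.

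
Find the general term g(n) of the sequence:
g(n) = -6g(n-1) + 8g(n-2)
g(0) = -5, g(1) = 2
Characteristic equation: x² + 6x - 8 = 0.
Discriminant Δ = (-6)² + 4·(8) = 68.
Roots r₁,₂ = (-6 ± √68)/2, so r₁ = -3 + \sqrt{17}, r₂ = - \sqrt{17} - 3.
General solution: g(n) = A·r₁^n + B·r₂^n.
From the initial conditions, A + B = -5 and r₁A + r₂B = 2.
Since r₁ - r₂ = √68: A = (2 - (-5)r₂)/√68 = - \frac{5}{2} - \frac{13 \sqrt{17}}{34}, and B = -5 - A = - \frac{5}{2} + \frac{13 \sqrt{17}}{34}.
So g(n) = \left(- \frac{5}{2} - \frac{13 \sqrt{17}}{34}\right)\left(-3 + \sqrt{17}\right)^n + \left(- \frac{5}{2} + \frac{13 \sqrt{17}}{34}\right)\left(- \sqrt{17} - 3\right)^n.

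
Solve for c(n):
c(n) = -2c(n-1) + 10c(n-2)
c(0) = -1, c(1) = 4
Characteristic equation: x² + 2x - 10 = 0.
Discriminant Δ = (-2)² + 4·(10) = 44.
Roots r₁,₂ = (-2 ± √44)/2, so r₁ = -1 + \sqrt{11}, r₂ = - \sqrt{11} - 1.
General solution: c(n) = A·r₁^n + B·r₂^n.
From the initial conditions, A + B = -1 and r₁A + r₂B = 4.
Since r₁ - r₂ = √44: A = (4 - (-1)r₂)/√44 = - \frac{1}{2} + \frac{3 \sqrt{11}}{22}, and B = -1 - A = - \frac{1}{2} - \frac{3 \sqrt{11}}{22}.
So c(n) = \left(- \frac{1}{2} + \frac{3 \sqrt{11}}{22}\right)\left(-1 + \sqrt{11}\right)^n + \left(- \frac{1}{2} - \frac{3 \sqrt{11}}{22}\right)\left(- \sqrt{11} - 1\right)^n.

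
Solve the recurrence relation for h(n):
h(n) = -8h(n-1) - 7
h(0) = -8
First-order linear non-homogeneous.
Homogeneous solution: h_h(n) = A·(-8)^n.
Try constant particular solution h_p = K: K = -8K - 7 ⇒ K = - \frac{7}{9}.
General: h(n) = A·(-8)^n - \frac{7}{9}.
Apply h(0) = -8: A - \frac{7}{9} = -8 ⇒ A = - \frac{65}{9}.
So h(n) = - \frac{65 \left(-8\right)^{n}}{9} - \frac{7}{9}.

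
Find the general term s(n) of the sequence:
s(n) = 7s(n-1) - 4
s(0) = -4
First-order linear non-homogeneous.
Homogeneous solution: s_h(n) = A·(7)^n.
Try constant particular solution s_p = K: K = 7K - 4 ⇒ K = \frac{2}{3}.
General: s(n) = A·(7)^n + \frac{2}{3}.
Apply s(0) = -4: A + \frac{2}{3} = -4 ⇒ A = - \frac{14}{3}.
So s(n) = \frac{2}{3} - \frac{14 \cdot 7^{n}}{3}.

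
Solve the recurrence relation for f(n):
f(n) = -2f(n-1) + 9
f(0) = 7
First-order linear non-homogeneous.
Homogeneous solution: f_h(n) = A·(-2)^n.
Try constant particular solution f_p = K: K = -2K + 9 ⇒ K = 3.
General: f(n) = A·(-2)^n + 3.
Apply f(0) = 7: A + 3 = 7 ⇒ A = 4.
So f(n) = 4 \left(-2\right)^{n} + 3.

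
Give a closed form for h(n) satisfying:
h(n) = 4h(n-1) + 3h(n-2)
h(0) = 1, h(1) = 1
Characteristic equation: x² - 4x - 3 = 0.
Discriminant Δ = (4)² + 4·(3) = 28.
Roots r₁,₂ = (4 ± √28)/2, so r₁ = 2 + \sqrt{7}, r₂ = 2 - \sqrt{7}.
General solution: h(n) = A·r₁^n + B·r₂^n.
From the initial conditions, A + B = 1 and r₁A + r₂B = 1.
Since r₁ - r₂ = √28: A = (1 - (1)r₂)/√28 = \frac{1}{2} - \frac{\sqrt{7}}{14}, and B = 1 - A = \frac{\sqrt{7}}{14} + \frac{1}{2}.
So h(n) = \left(\frac{1}{2} - \frac{\sqrt{7}}{14}\right)\left(2 + \sqrt{7}\right)^n + \left(\frac{\sqrt{7}}{14} + \frac{1}{2}\right)\left(2 - \sqrt{7}\right)^n.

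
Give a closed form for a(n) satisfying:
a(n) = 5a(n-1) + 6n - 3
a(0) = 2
First-order linear with linear forcing.
Homogeneous solution: a_h(n) = A·(5)^n.
Try particular a_p(n) = pn + q. Substituting:
  pn + q = 5(p(n-1) + q) + 6n - 3.
Matching the n-coefficient: p = 5p + 6 ⇒ p = - \frac{3}{2}.
Matching constants: q = -5p + 5q - 3 ⇒ q = - \frac{9}{8}.
General: a(n) = A·(5)^n - \frac{3 n}{2} - \frac{9}{8}.
Apply a(0) = 2: A - \frac{9}{8} = 2 ⇒ A = \frac{25}{8}.
So a(n) = \frac{25 \cdot 5^{n}}{8} - \frac{3 n}{2} - \frac{9}{8}.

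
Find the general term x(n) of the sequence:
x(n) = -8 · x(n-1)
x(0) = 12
Pure geometric recurrence with ratio -8.
By induction x(n) = x(0) · (-8)^n = 12 \left(-8\right)^{n}.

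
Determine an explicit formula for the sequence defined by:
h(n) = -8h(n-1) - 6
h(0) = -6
First-order linear non-homogeneous.
Homogeneous solution: h_h(n) = A·(-8)^n.
Try constant particular solution h_p = K: K = -8K - 6 ⇒ K = - \frac{2}{3}.
General: h(n) = A·(-8)^n - \frac{2}{3}.
Apply h(0) = -6: A - \frac{2}{3} = -6 ⇒ A = - \frac{16}{3}.
So h(n) = - \frac{16 \left(-8\right)^{n}}{3} - \frac{2}{3}.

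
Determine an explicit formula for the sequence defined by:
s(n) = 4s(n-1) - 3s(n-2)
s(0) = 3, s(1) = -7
Characteristic equation: x² - 4x + 3 = 0, which factors as (x - (1))(x - (3)) = 0.
Roots r₁ = 1, r₂ = 3 (distinct).
General solution: s(n) = A·(1)^n + B·(3)^n.
From s(0) = 3: A + B = 3.
From s(1) = -7: A + 3B = -7.
Solving: A = 8, B = -5.
So s(n) = 8 - 5 \cdot 3^{n}.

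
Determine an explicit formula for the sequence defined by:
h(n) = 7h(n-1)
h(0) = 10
This is a homogeneous first-order recurrence with ratio 7.
By induction h(n) = h(0) · (7)^n = 10 \cdot 7^{n}.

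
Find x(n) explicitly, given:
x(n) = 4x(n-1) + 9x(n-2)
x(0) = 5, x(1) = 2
Characteristic equation: x² - 4x - 9 = 0.
Discriminant Δ = (4)² + 4·(9) = 52.
Roots r₁,₂ = (4 ± √52)/2, so r₁ = 2 + \sqrt{13}, r₂ = 2 - \sqrt{13}.
General solution: x(n) = A·r₁^n + B·r₂^n.
From the initial conditions, A + B = 5 and r₁A + r₂B = 2.
Since r₁ - r₂ = √52: A = (2 - (5)r₂)/√52 = \frac{5}{2} - \frac{4 \sqrt{13}}{13}, and B = 5 - A = \frac{4 \sqrt{13}}{13} + \frac{5}{2}.
So x(n) = \left(\frac{5}{2} - \frac{4 \sqrt{13}}{13}\right)\left(2 + \sqrt{13}\right)^n + \left(\frac{4 \sqrt{13}}{13} + \frac{5}{2}\right)\left(2 - \sqrt{13}\right)^n.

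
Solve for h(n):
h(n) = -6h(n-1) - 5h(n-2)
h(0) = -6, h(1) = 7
Characteristic equation: x² + 6x + 5 = 0, which factors as (x - (-5))(x - (-1)) = 0.
Roots r₁ = -5, r₂ = -1 (distinct).
General solution: h(n) = A·(-5)^n + B·(-1)^n.
From h(0) = -6: A + B = -6.
From h(1) = 7: -5A - B = 7.
Solving: A = - \frac{1}{4}, B = - \frac{23}{4}.
So h(n) = - \frac{23 \left(-1\right)^{n}}{4} - \frac{\left(-5\right)^{n}}{4}.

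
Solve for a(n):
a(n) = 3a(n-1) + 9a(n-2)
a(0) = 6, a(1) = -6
Characteristic equation: x² - 3x - 9 = 0.
Discriminant Δ = (3)² + 4·(9) = 45.
Roots r₁,₂ = (3 ± √45)/2, so r₁ = \frac{3}{2} + \frac{3 \sqrt{5}}{2}, r₂ = \frac{3}{2} - \frac{3 \sqrt{5}}{2}.
General solution: a(n) = A·r₁^n + B·r₂^n.
From the initial conditions, A + B = 6 and r₁A + r₂B = -6.
Since r₁ - r₂ = √45: A = (-6 - (6)r₂)/√45 = 3 - \sqrt{5}, and B = 6 - A = \sqrt{5} + 3.
So a(n) = \left(3 - \sqrt{5}\right)\left(\frac{3}{2} + \frac{3 \sqrt{5}}{2}\right)^n + \left(\sqrt{5} + 3\right)\left(\frac{3}{2} - \frac{3 \sqrt{5}}{2}\right)^n.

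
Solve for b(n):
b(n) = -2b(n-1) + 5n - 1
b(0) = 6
First-order linear with linear forcing.
Homogeneous solution: b_h(n) = A·(-2)^n.
Try particular b_p(n) = pn + q. Substituting:
  pn + q = -2(p(n-1) + q) + 5n - 1.
Matching the n-coefficient: p = -2p + 5 ⇒ p = \frac{5}{3}.
Matching constants: q = 2p - 2q - 1 ⇒ q = \frac{7}{9}.
General: b(n) = A·(-2)^n + \frac{5 n}{3} + \frac{7}{9}.
Apply b(0) = 6: A + \frac{7}{9} = 6 ⇒ A = \frac{47}{9}.
So b(n) = \frac{47 \left(-2\right)^{n}}{9} + \frac{5 n}{3} + \frac{7}{9}.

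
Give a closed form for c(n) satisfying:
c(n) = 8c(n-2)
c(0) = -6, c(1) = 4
Characteristic equation: x² - 8 = 0.
Discriminant Δ = (0)² + 4·(8) = 32.
Roots r₁,₂ = (0 ± √32)/2, so r₁ = 2 \sqrt{2}, r₂ = - 2 \sqrt{2}.
General solution: c(n) = A·r₁^n + B·r₂^n.
From the initial conditions, A + B = -6 and r₁A + r₂B = 4.
Since r₁ - r₂ = √32: A = (4 - (-6)r₂)/√32 = -3 + \frac{\sqrt{2}}{2}, and B = -6 - A = -3 - \frac{\sqrt{2}}{2}.
So c(n) = \left(-3 + \frac{\sqrt{2}}{2}\right)\left(2 \sqrt{2}\right)^n + \left(-3 - \frac{\sqrt{2}}{2}\right)\left(- 2 \sqrt{2}\right)^n.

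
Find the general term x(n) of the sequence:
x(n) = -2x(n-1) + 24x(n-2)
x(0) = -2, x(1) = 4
Characteristic equation: x² + 2x - 24 = 0, which factors as (x - (-6))(x - (4)) = 0.
Roots r₁ = -6, r₂ = 4 (distinct).
General solution: x(n) = A·(-6)^n + B·(4)^n.
From x(0) = -2: A + B = -2.
From x(1) = 4: -6A + 4B = 4.
Solving: A = - \frac{6}{5}, B = - \frac{4}{5}.
So x(n) = - \frac{6 \left(-6\right)^{n}}{5} - \frac{4 \cdot 4^{n}}{5}.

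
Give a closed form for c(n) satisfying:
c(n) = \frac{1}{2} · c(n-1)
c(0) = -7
Pure geometric recurrence with ratio \frac{1}{2}.
By induction c(n) = c(0) · (\frac{1}{2})^n = - 7 \cdot 2^{- n}.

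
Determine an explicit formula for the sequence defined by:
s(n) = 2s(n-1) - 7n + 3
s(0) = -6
First-order linear with linear forcing.
Homogeneous solution: s_h(n) = A·(2)^n.
Try particular s_p(n) = pn + q. Substituting:
  pn + q = 2(p(n-1) + q) - 7n + 3.
Matching the n-coefficient: p = 2p - 7 ⇒ p = 7.
Matching constants: q = -2p + 2q + 3 ⇒ q = 11.
General: s(n) = A·(2)^n + 7 n + 11.
Apply s(0) = -6: A + 11 = -6 ⇒ A = -17.
So s(n) = - 17 \cdot 2^{n} + 7 n + 11.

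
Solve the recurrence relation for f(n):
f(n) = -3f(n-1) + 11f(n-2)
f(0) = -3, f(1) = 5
Characteristic equation: x² + 3x - 11 = 0.
Discriminant Δ = (-3)² + 4·(11) = 53.
Roots r₁,₂ = (-3 ± √53)/2, so r₁ = - \frac{3}{2} + \frac{\sqrt{53}}{2}, r₂ = - \frac{\sqrt{53}}{2} - \frac{3}{2}.
General solution: f(n) = A·r₁^n + B·r₂^n.
From the initial conditions, A + B = -3 and r₁A + r₂B = 5.
Since r₁ - r₂ = √53: A = (5 - (-3)r₂)/√53 = - \frac{3}{2} + \frac{\sqrt{53}}{106}, and B = -3 - A = - \frac{3}{2} - \frac{\sqrt{53}}{106}.
So f(n) = \left(- \frac{3}{2} + \frac{\sqrt{53}}{106}\right)\left(- \frac{3}{2} + \frac{\sqrt{53}}{2}\right)^n + \left(- \frac{3}{2} - \frac{\sqrt{53}}{106}\right)\left(- \frac{\sqrt{53}}{2} - \frac{3}{2}\right)^n.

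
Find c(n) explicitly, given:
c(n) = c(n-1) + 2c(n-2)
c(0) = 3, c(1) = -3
Characteristic equation: x² - x - 2 = 0, which factors as (x - (-1))(x - (2)) = 0.
Roots r₁ = -1, r₂ = 2 (distinct).
General solution: c(n) = A·(-1)^n + B·(2)^n.
From c(0) = 3: A + B = 3.
From c(1) = -3: -A + 2B = -3.
Solving: A = 3, B = 0.
So c(n) = 3 \left(-1\right)^{n}.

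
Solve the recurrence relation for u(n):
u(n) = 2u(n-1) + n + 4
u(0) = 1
First-order linear with linear forcing.
Homogeneous solution: u_h(n) = A·(2)^n.
Try particular u_p(n) = pn + q. Substituting:
  pn + q = 2(p(n-1) + q) + n + 4.
Matching the n-coefficient: p = 2p + 1 ⇒ p = -1.
Matching constants: q = -2p + 2q + 4 ⇒ q = -6.
General: u(n) = A·(2)^n - n - 6.
Apply u(0) = 1: A - 6 = 1 ⇒ A = 7.
So u(n) = 7 \cdot 2^{n} - n - 6.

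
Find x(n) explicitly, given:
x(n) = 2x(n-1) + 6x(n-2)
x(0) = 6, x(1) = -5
Characteristic equation: x² - 2x - 6 = 0.
Discriminant Δ = (2)² + 4·(6) = 28.
Roots r₁,₂ = (2 ± √28)/2, so r₁ = 1 + \sqrt{7}, r₂ = 1 - \sqrt{7}.
General solution: x(n) = A·r₁^n + B·r₂^n.
From the initial conditions, A + B = 6 and r₁A + r₂B = -5.
Since r₁ - r₂ = √28: A = (-5 - (6)r₂)/√28 = 3 - \frac{11 \sqrt{7}}{14}, and B = 6 - A = \frac{11 \sqrt{7}}{14} + 3.
So x(n) = \left(3 - \frac{11 \sqrt{7}}{14}\right)\left(1 + \sqrt{7}\right)^n + \left(\frac{11 \sqrt{7}}{14} + 3\right)\left(1 - \sqrt{7}\right)^n.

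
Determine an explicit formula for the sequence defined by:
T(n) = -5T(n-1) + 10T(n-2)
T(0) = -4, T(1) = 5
Characteristic equation: x² + 5x - 10 = 0.
Discriminant Δ = (-5)² + 4·(10) = 65.
Roots r₁,₂ = (-5 ± √65)/2, so r₁ = - \frac{5}{2} + \frac{\sqrt{65}}{2}, r₂ = - \frac{\sqrt{65}}{2} - \frac{5}{2}.
General solution: T(n) = A·r₁^n + B·r₂^n.
From the initial conditions, A + B = -4 and r₁A + r₂B = 5.
Since r₁ - r₂ = √65: A = (5 - (-4)r₂)/√65 = -2 - \frac{\sqrt{65}}{13}, and B = -4 - A = -2 + \frac{\sqrt{65}}{13}.
So T(n) = \left(-2 - \frac{\sqrt{65}}{13}\right)\left(- \frac{5}{2} + \frac{\sqrt{65}}{2}\right)^n + \left(-2 + \frac{\sqrt{65}}{13}\right)\left(- \frac{\sqrt{65}}{2} - \frac{5}{2}\right)^n.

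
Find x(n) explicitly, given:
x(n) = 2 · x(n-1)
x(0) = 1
Pure geometric recurrence with ratio 2.
By induction x(n) = x(0) · (2)^n = 2^{n}.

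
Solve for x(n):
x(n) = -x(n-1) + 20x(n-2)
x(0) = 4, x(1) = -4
Characteristic equation: x² + x - 20 = 0, which factors as (x - (-5))(x - (4)) = 0.
Roots r₁ = -5, r₂ = 4 (distinct).
General solution: x(n) = A·(-5)^n + B·(4)^n.
From x(0) = 4: A + B = 4.
From x(1) = -4: -5A + 4B = -4.
Solving: A = \frac{20}{9}, B = \frac{16}{9}.
So x(n) = \frac{20 \left(-5\right)^{n}}{9} + \frac{16 \cdot 4^{n}}{9}.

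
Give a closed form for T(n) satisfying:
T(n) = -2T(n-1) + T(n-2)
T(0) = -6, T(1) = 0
Characteristic equation: x² + 2x - 1 = 0.
Discriminant Δ = (-2)² + 4·(1) = 8.
Roots r₁,₂ = (-2 ± √8)/2, so r₁ = -1 + \sqrt{2}, r₂ = - \sqrt{2} - 1.
General solution: T(n) = A·r₁^n + B·r₂^n.
From the initial conditions, A + B = -6 and r₁A + r₂B = 0.
Since r₁ - r₂ = √8: A = (0 - (-6)r₂)/√8 = -3 - \frac{3 \sqrt{2}}{2}, and B = -6 - A = -3 + \frac{3 \sqrt{2}}{2}.
So T(n) = \left(-3 - \frac{3 \sqrt{2}}{2}\right)\left(-1 + \sqrt{2}\right)^n + \left(-3 + \frac{3 \sqrt{2}}{2}\right)\left(- \sqrt{2} - 1\right)^n.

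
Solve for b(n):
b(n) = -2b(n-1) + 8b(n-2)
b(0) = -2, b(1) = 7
Characteristic equation: x² + 2x - 8 = 0, which factors as (x - (2))(x - (-4)) = 0.
Roots r₁ = 2, r₂ = -4 (distinct).
General solution: b(n) = A·(2)^n + B·(-4)^n.
From b(0) = -2: A + B = -2.
From b(1) = 7: 2A - 4B = 7.
Solving: A = - \frac{1}{6}, B = - \frac{11}{6}.
So b(n) = - \frac{11 \left(-4\right)^{n}}{6} - \frac{2^{n}}{6}.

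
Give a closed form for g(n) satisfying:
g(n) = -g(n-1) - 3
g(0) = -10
First-order linear non-homogeneous.
Homogeneous solution: g_h(n) = A·(-1)^n.
Try constant particular solution g_p = K: K = -K - 3 ⇒ K = - \frac{3}{2}.
General: g(n) = A·(-1)^n - \frac{3}{2}.
Apply g(0) = -10: A - \frac{3}{2} = -10 ⇒ A = - \frac{17}{2}.
So g(n) = - \frac{17 \left(-1\right)^{n}}{2} - \frac{3}{2}.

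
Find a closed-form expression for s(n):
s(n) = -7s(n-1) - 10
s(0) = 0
First-order linear non-homogeneous.
Homogeneous solution: s_h(n) = A·(-7)^n.
Try constant particular solution s_p = K: K = -7K - 10 ⇒ K = - \frac{5}{4}.
General: s(n) = A·(-7)^n - \frac{5}{4}.
Apply s(0) = 0: A - \frac{5}{4} = 0 ⇒ A = \frac{5}{4}.
So s(n) = \frac{5 \left(-7\right)^{n}}{4} - \frac{5}{4}.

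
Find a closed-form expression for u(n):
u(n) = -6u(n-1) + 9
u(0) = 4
First-order linear non-homogeneous.
Homogeneous solution: u_h(n) = A·(-6)^n.
Try constant particular solution u_p = K: K = -6K + 9 ⇒ K = \frac{9}{7}.
General: u(n) = A·(-6)^n + \frac{9}{7}.
Apply u(0) = 4: A + \frac{9}{7} = 4 ⇒ A = \frac{19}{7}.
So u(n) = \frac{19 \left(-6\right)^{n}}{7} + \frac{9}{7}.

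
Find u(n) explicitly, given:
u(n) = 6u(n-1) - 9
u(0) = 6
First-order linear non-homogeneous.
Homogeneous solution: u_h(n) = A·(6)^n.
Try constant particular solution u_p = K: K = 6K - 9 ⇒ K = \frac{9}{5}.
General: u(n) = A·(6)^n + \frac{9}{5}.
Apply u(0) = 6: A + \frac{9}{5} = 6 ⇒ A = \frac{21}{5}.
So u(n) = \frac{21 \cdot 6^{n}}{5} + \frac{9}{5}.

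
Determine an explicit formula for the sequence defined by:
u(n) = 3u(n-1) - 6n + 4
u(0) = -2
First-order linear with linear forcing.
Homogeneous solution: u_h(n) = A·(3)^n.
Try particular u_p(n) = pn + q. Substituting:
  pn + q = 3(p(n-1) + q) - 6n + 4.
Matching the n-coefficient: p = 3p - 6 ⇒ p = 3.
Matching constants: q = -3p + 3q + 4 ⇒ q = \frac{5}{2}.
General: u(n) = A·(3)^n + 3 n + \frac{5}{2}.
Apply u(0) = -2: A + \frac{5}{2} = -2 ⇒ A = - \frac{9}{2}.
So u(n) = - \frac{9 \cdot 3^{n}}{2} + 3 n + \frac{5}{2}.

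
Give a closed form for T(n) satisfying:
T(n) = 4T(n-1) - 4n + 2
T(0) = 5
First-order linear with linear forcing.
Homogeneous solution: T_h(n) = A·(4)^n.
Try particular T_p(n) = pn + q. Substituting:
  pn + q = 4(p(n-1) + q) - 4n + 2.
Matching the n-coefficient: p = 4p - 4 ⇒ p = \frac{4}{3}.
Matching constants: q = -4p + 4q + 2 ⇒ q = \frac{10}{9}.
General: T(n) = A·(4)^n + \frac{4 n}{3} + \frac{10}{9}.
Apply T(0) = 5: A + \frac{10}{9} = 5 ⇒ A = \frac{35}{9}.
So T(n) = \frac{35 \cdot 4^{n}}{9} + \frac{4 n}{3} + \frac{10}{9}.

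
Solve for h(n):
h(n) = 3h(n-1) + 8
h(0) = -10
First-order linear non-homogeneous.
Homogeneous solution: h_h(n) = A·(3)^n.
Try constant particular solution h_p = K: K = 3K + 8 ⇒ K = -4.
General: h(n) = A·(3)^n - 4.
Apply h(0) = -10: A - 4 = -10 ⇒ A = -6.
So h(n) = - 6 \cdot 3^{n} - 4.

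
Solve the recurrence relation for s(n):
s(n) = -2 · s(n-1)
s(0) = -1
Pure geometric recurrence with ratio -2.
By induction s(n) = s(0) · (-2)^n = - \left(-2\right)^{n}.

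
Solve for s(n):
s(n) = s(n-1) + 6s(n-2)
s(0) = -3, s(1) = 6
Characteristic equation: x² - x - 6 = 0, which factors as (x - (-2))(x - (3)) = 0.
Roots r₁ = -2, r₂ = 3 (distinct).
General solution: s(n) = A·(-2)^n + B·(3)^n.
From s(0) = -3: A + B = -3.
From s(1) = 6: -2A + 3B = 6.
Solving: A = -3, B = 0.
So s(n) = - 3 \left(-2\right)^{n}.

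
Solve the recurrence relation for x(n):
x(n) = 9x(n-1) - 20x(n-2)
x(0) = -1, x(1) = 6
Characteristic equation: x² - 9x + 20 = 0, which factors as (x - (5))(x - (4)) = 0.
Roots r₁ = 5, r₂ = 4 (distinct).
General solution: x(n) = A·(5)^n + B·(4)^n.
From x(0) = -1: A + B = -1.
From x(1) = 6: 5A + 4B = 6.
Solving: A = 10, B = -11.
So x(n) = - 11 \cdot 4^{n} + 10 \cdot 5^{n}.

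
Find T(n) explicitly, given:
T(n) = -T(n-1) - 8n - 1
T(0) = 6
First-order linear with linear forcing.
Homogeneous solution: T_h(n) = A·(-1)^n.
Try particular T_p(n) = pn + q. Substituting:
  pn + q = -(p(n-1) + q) - 8n - 1.
Matching the n-coefficient: p = -p - 8 ⇒ p = -4.
Matching constants: q = p - q - 1 ⇒ q = - \frac{5}{2}.
General: T(n) = A·(-1)^n - 4 n - \frac{5}{2}.
Apply T(0) = 6: A - \frac{5}{2} = 6 ⇒ A = \frac{17}{2}.
So T(n) = \frac{17 \left(-1\right)^{n}}{2} - 4 n - \frac{5}{2}.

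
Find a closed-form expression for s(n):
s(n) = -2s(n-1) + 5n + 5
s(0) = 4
First-order linear with linear forcing.
Homogeneous solution: s_h(n) = A·(-2)^n.
Try particular s_p(n) = pn + q. Substituting:
  pn + q = -2(p(n-1) + q) + 5n + 5.
Matching the n-coefficient: p = -2p + 5 ⇒ p = \frac{5}{3}.
Matching constants: q = 2p - 2q + 5 ⇒ q = \frac{25}{9}.
General: s(n) = A·(-2)^n + \frac{5 n}{3} + \frac{25}{9}.
Apply s(0) = 4: A + \frac{25}{9} = 4 ⇒ A = \frac{11}{9}.
So s(n) = \frac{11 \left(-2\right)^{n}}{9} + \frac{5 n}{3} + \frac{25}{9}.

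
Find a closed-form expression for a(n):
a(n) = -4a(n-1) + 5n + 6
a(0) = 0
First-order linear with linear forcing.
Homogeneous solution: a_h(n) = A·(-4)^n.
Try particular a_p(n) = pn + q. Substituting:
  pn + q = -4(p(n-1) + q) + 5n + 6.
Matching the n-coefficient: p = -4p + 5 ⇒ p = 1.
Matching constants: q = 4p - 4q + 6 ⇒ q = 2.
General: a(n) = A·(-4)^n + n + 2.
Apply a(0) = 0: A + 2 = 0 ⇒ A = -2.
So a(n) = - 2 \left(-4\right)^{n} + n + 2.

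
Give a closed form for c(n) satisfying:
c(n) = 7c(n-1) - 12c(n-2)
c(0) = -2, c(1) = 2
Characteristic equation: x² - 7x + 12 = 0, which factors as (x - (4))(x - (3)) = 0.
Roots r₁ = 4, r₂ = 3 (distinct).
General solution: c(n) = A·(4)^n + B·(3)^n.
From c(0) = -2: A + B = -2.
From c(1) = 2: 4A + 3B = 2.
Solving: A = 8, B = -10.
So c(n) = - 10 \cdot 3^{n} + 8 \cdot 4^{n}.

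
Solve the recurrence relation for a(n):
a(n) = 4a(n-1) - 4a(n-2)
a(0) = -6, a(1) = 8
Characteristic equation: x² - 4x + 4 = 0, which is (x - (2))².
Repeated root r = 2.
General solution: a(n) = (A + Bn)·(2)^n.
From a(0) = -6: A = -6.
From a(1) = 8: (A + B)·(2) = 8 ⇒ B = 10.
So a(n) = \left(10 n - 6\right) \cdot (2)^n.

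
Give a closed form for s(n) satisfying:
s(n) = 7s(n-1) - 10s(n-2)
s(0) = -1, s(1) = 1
Characteristic equation: x² - 7x + 10 = 0, which factors as (x - (2))(x - (5)) = 0.
Roots r₁ = 2, r₂ = 5 (distinct).
General solution: s(n) = A·(2)^n + B·(5)^n.
From s(0) = -1: A + B = -1.
From s(1) = 1: 2A + 5B = 1.
Solving: A = -2, B = 1.
So s(n) = - 2 \cdot 2^{n} + 5^{n}.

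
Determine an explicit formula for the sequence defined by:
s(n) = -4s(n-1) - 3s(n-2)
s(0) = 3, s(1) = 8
Characteristic equation: x² + 4x + 3 = 0, which factors as (x - (-3))(x - (-1)) = 0.
Roots r₁ = -3, r₂ = -1 (distinct).
General solution: s(n) = A·(-3)^n + B·(-1)^n.
From s(0) = 3: A + B = 3.
From s(1) = 8: -3A - B = 8.
Solving: A = - \frac{11}{2}, B = \frac{17}{2}.
So s(n) = \frac{17 \left(-1\right)^{n}}{2} - \frac{11 \left(-3\right)^{n}}{2}.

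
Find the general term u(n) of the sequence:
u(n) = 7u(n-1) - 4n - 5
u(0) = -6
First-order linear with linear forcing.
Homogeneous solution: u_h(n) = A·(7)^n.
Try particular u_p(n) = pn + q. Substituting:
  pn + q = 7(p(n-1) + q) - 4n - 5.
Matching the n-coefficient: p = 7p - 4 ⇒ p = \frac{2}{3}.
Matching constants: q = -7p + 7q - 5 ⇒ q = \frac{29}{18}.
General: u(n) = A·(7)^n + \frac{2 n}{3} + \frac{29}{18}.
Apply u(0) = -6: A + \frac{29}{18} = -6 ⇒ A = - \frac{137}{18}.
So u(n) = - \frac{137 \cdot 7^{n}}{18} + \frac{2 n}{3} + \frac{29}{18}.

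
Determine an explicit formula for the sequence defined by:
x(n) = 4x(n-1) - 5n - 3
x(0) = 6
First-order linear with linear forcing.
Homogeneous solution: x_h(n) = A·(4)^n.
Try particular x_p(n) = pn + q. Substituting:
  pn + q = 4(p(n-1) + q) - 5n - 3.
Matching the n-coefficient: p = 4p - 5 ⇒ p = \frac{5}{3}.
Matching constants: q = -4p + 4q - 3 ⇒ q = \frac{29}{9}.
General: x(n) = A·(4)^n + \frac{5 n}{3} + \frac{29}{9}.
Apply x(0) = 6: A + \frac{29}{9} = 6 ⇒ A = \frac{25}{9}.
So x(n) = \frac{25 \cdot 4^{n}}{9} + \frac{5 n}{3} + \frac{29}{9}.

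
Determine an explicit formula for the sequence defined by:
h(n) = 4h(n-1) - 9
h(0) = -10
First-order linear non-homogeneous.
Homogeneous solution: h_h(n) = A·(4)^n.
Try constant particular solution h_p = K: K = 4K - 9 ⇒ K = 3.
General: h(n) = A·(4)^n + 3.
Apply h(0) = -10: A + 3 = -10 ⇒ A = -13.
So h(n) = 3 - 13 \cdot 4^{n}.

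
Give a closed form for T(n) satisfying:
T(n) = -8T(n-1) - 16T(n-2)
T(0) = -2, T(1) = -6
Characteristic equation: x² + 8x + 16 = 0, which is (x - (-4))².
Repeated root r = -4.
General solution: T(n) = (A + Bn)·(-4)^n.
From T(0) = -2: A = -2.
From T(1) = -6: (A + B)·(-4) = -6 ⇒ B = \frac{7}{2}.
So T(n) = \left(\frac{7 n}{2} - 2\right) \cdot (-4)^n.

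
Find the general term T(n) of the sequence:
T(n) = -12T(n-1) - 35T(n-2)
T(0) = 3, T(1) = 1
Characteristic equation: x² + 12x + 35 = 0, which factors as (x - (-5))(x - (-7)) = 0.
Roots r₁ = -5, r₂ = -7 (distinct).
General solution: T(n) = A·(-5)^n + B·(-7)^n.
From T(0) = 3: A + B = 3.
From T(1) = 1: -5A - 7B = 1.
Solving: A = 11, B = -8.
So T(n) = 11 \left(-5\right)^{n} - 8 \left(-7\right)^{n}.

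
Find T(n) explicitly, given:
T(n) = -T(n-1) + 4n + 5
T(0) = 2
First-order linear with linear forcing.
Homogeneous solution: T_h(n) = A·(-1)^n.
Try particular T_p(n) = pn + q. Substituting:
  pn + q = -(p(n-1) + q) + 4n + 5.
Matching the n-coefficient: p = -p + 4 ⇒ p = 2.
Matching constants: q = p - q + 5 ⇒ q = \frac{7}{2}.
General: T(n) = A·(-1)^n + 2 n + \frac{7}{2}.
Apply T(0) = 2: A + \frac{7}{2} = 2 ⇒ A = - \frac{3}{2}.
So T(n) = - \frac{3 \left(-1\right)^{n}}{2} + 2 n + \frac{7}{2}.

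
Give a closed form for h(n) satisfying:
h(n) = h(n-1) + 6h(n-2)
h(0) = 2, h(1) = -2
Characteristic equation: x² - x - 6 = 0, which factors as (x - (3))(x - (-2)) = 0.
Roots r₁ = 3, r₂ = -2 (distinct).
General solution: h(n) = A·(3)^n + B·(-2)^n.
From h(0) = 2: A + B = 2.
From h(1) = -2: 3A - 2B = -2.
Solving: A = \frac{2}{5}, B = \frac{8}{5}.
So h(n) = \frac{8 \left(-2\right)^{n}}{5} + \frac{2 \cdot 3^{n}}{5}.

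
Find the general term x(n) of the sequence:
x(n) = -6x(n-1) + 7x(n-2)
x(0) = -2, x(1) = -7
Characteristic equation: x² + 6x - 7 = 0, which factors as (x - (-7))(x - (1)) = 0.
Roots r₁ = -7, r₂ = 1 (distinct).
General solution: x(n) = A·(-7)^n + B·(1)^n.
From x(0) = -2: A + B = -2.
From x(1) = -7: -7A + B = -7.
Solving: A = \frac{5}{8}, B = - \frac{21}{8}.
So x(n) = \frac{5 \left(-7\right)^{n}}{8} - \frac{21}{8}.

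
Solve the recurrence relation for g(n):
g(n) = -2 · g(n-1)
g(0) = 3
Pure geometric recurrence with ratio -2.
By induction g(n) = g(0) · (-2)^n = 3 \left(-2\right)^{n}.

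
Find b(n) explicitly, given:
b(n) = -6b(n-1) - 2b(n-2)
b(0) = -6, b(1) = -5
Characteristic equation: x² + 6x + 2 = 0.
Discriminant Δ = (-6)² + 4·(-2) = 28.
Roots r₁,₂ = (-6 ± √28)/2, so r₁ = -3 + \sqrt{7}, r₂ = -3 - \sqrt{7}.
General solution: b(n) = A·r₁^n + B·r₂^n.
From the initial conditions, A + B = -6 and r₁A + r₂B = -5.
Since r₁ - r₂ = √28: A = (-5 - (-6)r₂)/√28 = - \frac{23 \sqrt{7}}{14} - 3, and B = -6 - A = -3 + \frac{23 \sqrt{7}}{14}.
So b(n) = \left(- \frac{23 \sqrt{7}}{14} - 3\right)\left(-3 + \sqrt{7}\right)^n + \left(-3 + \frac{23 \sqrt{7}}{14}\right)\left(-3 - \sqrt{7}\right)^n.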